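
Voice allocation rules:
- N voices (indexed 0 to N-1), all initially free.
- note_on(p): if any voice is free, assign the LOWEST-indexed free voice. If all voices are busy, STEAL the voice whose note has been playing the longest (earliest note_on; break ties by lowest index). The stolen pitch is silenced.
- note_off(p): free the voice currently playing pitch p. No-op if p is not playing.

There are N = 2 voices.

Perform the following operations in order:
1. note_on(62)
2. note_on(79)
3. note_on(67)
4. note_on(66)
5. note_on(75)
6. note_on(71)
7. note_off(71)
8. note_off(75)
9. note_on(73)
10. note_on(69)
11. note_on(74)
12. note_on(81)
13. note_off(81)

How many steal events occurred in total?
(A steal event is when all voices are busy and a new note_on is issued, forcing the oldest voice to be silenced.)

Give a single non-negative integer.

Answer: 6

Derivation:
Op 1: note_on(62): voice 0 is free -> assigned | voices=[62 -]
Op 2: note_on(79): voice 1 is free -> assigned | voices=[62 79]
Op 3: note_on(67): all voices busy, STEAL voice 0 (pitch 62, oldest) -> assign | voices=[67 79]
Op 4: note_on(66): all voices busy, STEAL voice 1 (pitch 79, oldest) -> assign | voices=[67 66]
Op 5: note_on(75): all voices busy, STEAL voice 0 (pitch 67, oldest) -> assign | voices=[75 66]
Op 6: note_on(71): all voices busy, STEAL voice 1 (pitch 66, oldest) -> assign | voices=[75 71]
Op 7: note_off(71): free voice 1 | voices=[75 -]
Op 8: note_off(75): free voice 0 | voices=[- -]
Op 9: note_on(73): voice 0 is free -> assigned | voices=[73 -]
Op 10: note_on(69): voice 1 is free -> assigned | voices=[73 69]
Op 11: note_on(74): all voices busy, STEAL voice 0 (pitch 73, oldest) -> assign | voices=[74 69]
Op 12: note_on(81): all voices busy, STEAL voice 1 (pitch 69, oldest) -> assign | voices=[74 81]
Op 13: note_off(81): free voice 1 | voices=[74 -]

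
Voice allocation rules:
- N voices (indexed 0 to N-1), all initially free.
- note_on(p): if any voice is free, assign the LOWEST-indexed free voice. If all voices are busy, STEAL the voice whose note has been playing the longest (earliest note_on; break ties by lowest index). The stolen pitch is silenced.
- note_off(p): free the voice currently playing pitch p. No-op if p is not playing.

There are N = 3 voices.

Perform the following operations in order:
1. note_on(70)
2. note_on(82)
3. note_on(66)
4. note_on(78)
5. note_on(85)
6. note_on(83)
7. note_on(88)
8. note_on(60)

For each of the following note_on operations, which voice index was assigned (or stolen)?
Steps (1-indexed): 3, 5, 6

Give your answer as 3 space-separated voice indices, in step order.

Answer: 2 1 2

Derivation:
Op 1: note_on(70): voice 0 is free -> assigned | voices=[70 - -]
Op 2: note_on(82): voice 1 is free -> assigned | voices=[70 82 -]
Op 3: note_on(66): voice 2 is free -> assigned | voices=[70 82 66]
Op 4: note_on(78): all voices busy, STEAL voice 0 (pitch 70, oldest) -> assign | voices=[78 82 66]
Op 5: note_on(85): all voices busy, STEAL voice 1 (pitch 82, oldest) -> assign | voices=[78 85 66]
Op 6: note_on(83): all voices busy, STEAL voice 2 (pitch 66, oldest) -> assign | voices=[78 85 83]
Op 7: note_on(88): all voices busy, STEAL voice 0 (pitch 78, oldest) -> assign | voices=[88 85 83]
Op 8: note_on(60): all voices busy, STEAL voice 1 (pitch 85, oldest) -> assign | voices=[88 60 83]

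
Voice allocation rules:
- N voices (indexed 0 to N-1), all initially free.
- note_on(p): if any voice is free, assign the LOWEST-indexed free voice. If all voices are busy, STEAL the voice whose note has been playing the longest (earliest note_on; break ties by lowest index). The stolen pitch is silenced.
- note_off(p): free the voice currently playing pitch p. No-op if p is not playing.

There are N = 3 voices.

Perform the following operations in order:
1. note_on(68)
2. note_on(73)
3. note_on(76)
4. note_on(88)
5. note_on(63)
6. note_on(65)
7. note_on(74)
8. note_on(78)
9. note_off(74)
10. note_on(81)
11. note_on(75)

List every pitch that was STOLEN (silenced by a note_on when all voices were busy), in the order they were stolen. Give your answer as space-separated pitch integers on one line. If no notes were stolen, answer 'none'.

Answer: 68 73 76 88 63 65

Derivation:
Op 1: note_on(68): voice 0 is free -> assigned | voices=[68 - -]
Op 2: note_on(73): voice 1 is free -> assigned | voices=[68 73 -]
Op 3: note_on(76): voice 2 is free -> assigned | voices=[68 73 76]
Op 4: note_on(88): all voices busy, STEAL voice 0 (pitch 68, oldest) -> assign | voices=[88 73 76]
Op 5: note_on(63): all voices busy, STEAL voice 1 (pitch 73, oldest) -> assign | voices=[88 63 76]
Op 6: note_on(65): all voices busy, STEAL voice 2 (pitch 76, oldest) -> assign | voices=[88 63 65]
Op 7: note_on(74): all voices busy, STEAL voice 0 (pitch 88, oldest) -> assign | voices=[74 63 65]
Op 8: note_on(78): all voices busy, STEAL voice 1 (pitch 63, oldest) -> assign | voices=[74 78 65]
Op 9: note_off(74): free voice 0 | voices=[- 78 65]
Op 10: note_on(81): voice 0 is free -> assigned | voices=[81 78 65]
Op 11: note_on(75): all voices busy, STEAL voice 2 (pitch 65, oldest) -> assign | voices=[81 78 75]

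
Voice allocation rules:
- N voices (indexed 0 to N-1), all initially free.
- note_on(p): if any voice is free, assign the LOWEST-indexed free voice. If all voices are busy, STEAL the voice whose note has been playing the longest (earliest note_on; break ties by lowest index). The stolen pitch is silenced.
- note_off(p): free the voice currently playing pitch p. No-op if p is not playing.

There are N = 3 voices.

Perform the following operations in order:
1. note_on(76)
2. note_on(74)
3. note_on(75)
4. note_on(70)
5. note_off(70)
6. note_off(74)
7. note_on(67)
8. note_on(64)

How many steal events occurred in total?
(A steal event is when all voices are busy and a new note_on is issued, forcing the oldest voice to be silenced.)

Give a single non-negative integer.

Op 1: note_on(76): voice 0 is free -> assigned | voices=[76 - -]
Op 2: note_on(74): voice 1 is free -> assigned | voices=[76 74 -]
Op 3: note_on(75): voice 2 is free -> assigned | voices=[76 74 75]
Op 4: note_on(70): all voices busy, STEAL voice 0 (pitch 76, oldest) -> assign | voices=[70 74 75]
Op 5: note_off(70): free voice 0 | voices=[- 74 75]
Op 6: note_off(74): free voice 1 | voices=[- - 75]
Op 7: note_on(67): voice 0 is free -> assigned | voices=[67 - 75]
Op 8: note_on(64): voice 1 is free -> assigned | voices=[67 64 75]

Answer: 1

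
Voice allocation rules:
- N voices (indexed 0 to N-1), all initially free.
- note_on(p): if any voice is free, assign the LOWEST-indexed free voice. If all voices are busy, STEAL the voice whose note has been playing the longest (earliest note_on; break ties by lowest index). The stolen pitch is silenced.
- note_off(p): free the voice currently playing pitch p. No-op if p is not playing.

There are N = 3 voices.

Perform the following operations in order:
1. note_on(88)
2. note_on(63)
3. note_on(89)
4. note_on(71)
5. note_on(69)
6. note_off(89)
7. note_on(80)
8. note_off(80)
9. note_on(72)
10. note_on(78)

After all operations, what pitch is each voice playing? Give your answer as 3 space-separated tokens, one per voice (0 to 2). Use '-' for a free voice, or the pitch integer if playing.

Answer: 78 69 72

Derivation:
Op 1: note_on(88): voice 0 is free -> assigned | voices=[88 - -]
Op 2: note_on(63): voice 1 is free -> assigned | voices=[88 63 -]
Op 3: note_on(89): voice 2 is free -> assigned | voices=[88 63 89]
Op 4: note_on(71): all voices busy, STEAL voice 0 (pitch 88, oldest) -> assign | voices=[71 63 89]
Op 5: note_on(69): all voices busy, STEAL voice 1 (pitch 63, oldest) -> assign | voices=[71 69 89]
Op 6: note_off(89): free voice 2 | voices=[71 69 -]
Op 7: note_on(80): voice 2 is free -> assigned | voices=[71 69 80]
Op 8: note_off(80): free voice 2 | voices=[71 69 -]
Op 9: note_on(72): voice 2 is free -> assigned | voices=[71 69 72]
Op 10: note_on(78): all voices busy, STEAL voice 0 (pitch 71, oldest) -> assign | voices=[78 69 72]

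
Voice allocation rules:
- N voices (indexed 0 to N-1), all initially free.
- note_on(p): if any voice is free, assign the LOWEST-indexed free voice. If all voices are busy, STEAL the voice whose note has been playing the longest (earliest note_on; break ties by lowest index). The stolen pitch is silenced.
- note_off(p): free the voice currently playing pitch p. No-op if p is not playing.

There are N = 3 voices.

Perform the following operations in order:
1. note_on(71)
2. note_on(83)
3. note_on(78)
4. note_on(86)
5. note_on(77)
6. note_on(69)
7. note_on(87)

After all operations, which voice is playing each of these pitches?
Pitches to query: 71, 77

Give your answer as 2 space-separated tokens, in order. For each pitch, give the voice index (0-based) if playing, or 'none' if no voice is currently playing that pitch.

Answer: none 1

Derivation:
Op 1: note_on(71): voice 0 is free -> assigned | voices=[71 - -]
Op 2: note_on(83): voice 1 is free -> assigned | voices=[71 83 -]
Op 3: note_on(78): voice 2 is free -> assigned | voices=[71 83 78]
Op 4: note_on(86): all voices busy, STEAL voice 0 (pitch 71, oldest) -> assign | voices=[86 83 78]
Op 5: note_on(77): all voices busy, STEAL voice 1 (pitch 83, oldest) -> assign | voices=[86 77 78]
Op 6: note_on(69): all voices busy, STEAL voice 2 (pitch 78, oldest) -> assign | voices=[86 77 69]
Op 7: note_on(87): all voices busy, STEAL voice 0 (pitch 86, oldest) -> assign | voices=[87 77 69]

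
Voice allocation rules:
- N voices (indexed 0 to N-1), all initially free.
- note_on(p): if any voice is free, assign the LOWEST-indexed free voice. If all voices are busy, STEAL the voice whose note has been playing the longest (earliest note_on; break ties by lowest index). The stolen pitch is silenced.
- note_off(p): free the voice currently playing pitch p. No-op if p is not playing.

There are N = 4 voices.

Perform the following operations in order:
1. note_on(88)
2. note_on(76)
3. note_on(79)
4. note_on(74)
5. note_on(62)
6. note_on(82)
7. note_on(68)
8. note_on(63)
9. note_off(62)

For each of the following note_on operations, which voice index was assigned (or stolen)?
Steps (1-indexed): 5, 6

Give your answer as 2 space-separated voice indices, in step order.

Answer: 0 1

Derivation:
Op 1: note_on(88): voice 0 is free -> assigned | voices=[88 - - -]
Op 2: note_on(76): voice 1 is free -> assigned | voices=[88 76 - -]
Op 3: note_on(79): voice 2 is free -> assigned | voices=[88 76 79 -]
Op 4: note_on(74): voice 3 is free -> assigned | voices=[88 76 79 74]
Op 5: note_on(62): all voices busy, STEAL voice 0 (pitch 88, oldest) -> assign | voices=[62 76 79 74]
Op 6: note_on(82): all voices busy, STEAL voice 1 (pitch 76, oldest) -> assign | voices=[62 82 79 74]
Op 7: note_on(68): all voices busy, STEAL voice 2 (pitch 79, oldest) -> assign | voices=[62 82 68 74]
Op 8: note_on(63): all voices busy, STEAL voice 3 (pitch 74, oldest) -> assign | voices=[62 82 68 63]
Op 9: note_off(62): free voice 0 | voices=[- 82 68 63]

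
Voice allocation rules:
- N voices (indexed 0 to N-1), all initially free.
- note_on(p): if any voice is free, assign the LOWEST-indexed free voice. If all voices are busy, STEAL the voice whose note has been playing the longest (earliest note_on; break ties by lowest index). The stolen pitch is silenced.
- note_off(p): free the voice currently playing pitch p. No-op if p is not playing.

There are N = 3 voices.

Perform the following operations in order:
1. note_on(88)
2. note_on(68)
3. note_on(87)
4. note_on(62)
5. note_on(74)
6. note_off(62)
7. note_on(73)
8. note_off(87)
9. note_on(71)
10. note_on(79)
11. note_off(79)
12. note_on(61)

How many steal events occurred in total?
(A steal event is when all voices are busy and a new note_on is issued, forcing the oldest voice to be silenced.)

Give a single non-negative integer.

Op 1: note_on(88): voice 0 is free -> assigned | voices=[88 - -]
Op 2: note_on(68): voice 1 is free -> assigned | voices=[88 68 -]
Op 3: note_on(87): voice 2 is free -> assigned | voices=[88 68 87]
Op 4: note_on(62): all voices busy, STEAL voice 0 (pitch 88, oldest) -> assign | voices=[62 68 87]
Op 5: note_on(74): all voices busy, STEAL voice 1 (pitch 68, oldest) -> assign | voices=[62 74 87]
Op 6: note_off(62): free voice 0 | voices=[- 74 87]
Op 7: note_on(73): voice 0 is free -> assigned | voices=[73 74 87]
Op 8: note_off(87): free voice 2 | voices=[73 74 -]
Op 9: note_on(71): voice 2 is free -> assigned | voices=[73 74 71]
Op 10: note_on(79): all voices busy, STEAL voice 1 (pitch 74, oldest) -> assign | voices=[73 79 71]
Op 11: note_off(79): free voice 1 | voices=[73 - 71]
Op 12: note_on(61): voice 1 is free -> assigned | voices=[73 61 71]

Answer: 3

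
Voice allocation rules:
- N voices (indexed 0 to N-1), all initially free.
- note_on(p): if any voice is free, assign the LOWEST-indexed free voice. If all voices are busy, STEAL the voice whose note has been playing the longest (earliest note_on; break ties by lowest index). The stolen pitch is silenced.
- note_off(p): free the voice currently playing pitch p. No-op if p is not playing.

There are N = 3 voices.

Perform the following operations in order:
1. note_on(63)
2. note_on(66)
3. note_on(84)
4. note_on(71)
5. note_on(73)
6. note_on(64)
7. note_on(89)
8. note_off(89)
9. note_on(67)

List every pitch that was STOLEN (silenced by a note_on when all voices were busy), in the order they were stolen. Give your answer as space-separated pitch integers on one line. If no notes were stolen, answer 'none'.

Answer: 63 66 84 71

Derivation:
Op 1: note_on(63): voice 0 is free -> assigned | voices=[63 - -]
Op 2: note_on(66): voice 1 is free -> assigned | voices=[63 66 -]
Op 3: note_on(84): voice 2 is free -> assigned | voices=[63 66 84]
Op 4: note_on(71): all voices busy, STEAL voice 0 (pitch 63, oldest) -> assign | voices=[71 66 84]
Op 5: note_on(73): all voices busy, STEAL voice 1 (pitch 66, oldest) -> assign | voices=[71 73 84]
Op 6: note_on(64): all voices busy, STEAL voice 2 (pitch 84, oldest) -> assign | voices=[71 73 64]
Op 7: note_on(89): all voices busy, STEAL voice 0 (pitch 71, oldest) -> assign | voices=[89 73 64]
Op 8: note_off(89): free voice 0 | voices=[- 73 64]
Op 9: note_on(67): voice 0 is free -> assigned | voices=[67 73 64]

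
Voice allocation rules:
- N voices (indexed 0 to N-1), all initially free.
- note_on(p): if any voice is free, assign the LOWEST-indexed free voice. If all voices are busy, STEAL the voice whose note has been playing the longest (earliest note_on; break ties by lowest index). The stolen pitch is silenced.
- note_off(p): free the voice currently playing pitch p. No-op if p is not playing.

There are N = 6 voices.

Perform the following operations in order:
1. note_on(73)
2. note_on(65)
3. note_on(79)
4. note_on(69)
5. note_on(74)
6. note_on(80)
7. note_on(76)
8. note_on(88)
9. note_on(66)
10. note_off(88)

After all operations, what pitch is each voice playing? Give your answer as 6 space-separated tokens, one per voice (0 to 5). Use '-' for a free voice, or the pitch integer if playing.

Answer: 76 - 66 69 74 80

Derivation:
Op 1: note_on(73): voice 0 is free -> assigned | voices=[73 - - - - -]
Op 2: note_on(65): voice 1 is free -> assigned | voices=[73 65 - - - -]
Op 3: note_on(79): voice 2 is free -> assigned | voices=[73 65 79 - - -]
Op 4: note_on(69): voice 3 is free -> assigned | voices=[73 65 79 69 - -]
Op 5: note_on(74): voice 4 is free -> assigned | voices=[73 65 79 69 74 -]
Op 6: note_on(80): voice 5 is free -> assigned | voices=[73 65 79 69 74 80]
Op 7: note_on(76): all voices busy, STEAL voice 0 (pitch 73, oldest) -> assign | voices=[76 65 79 69 74 80]
Op 8: note_on(88): all voices busy, STEAL voice 1 (pitch 65, oldest) -> assign | voices=[76 88 79 69 74 80]
Op 9: note_on(66): all voices busy, STEAL voice 2 (pitch 79, oldest) -> assign | voices=[76 88 66 69 74 80]
Op 10: note_off(88): free voice 1 | voices=[76 - 66 69 74 80]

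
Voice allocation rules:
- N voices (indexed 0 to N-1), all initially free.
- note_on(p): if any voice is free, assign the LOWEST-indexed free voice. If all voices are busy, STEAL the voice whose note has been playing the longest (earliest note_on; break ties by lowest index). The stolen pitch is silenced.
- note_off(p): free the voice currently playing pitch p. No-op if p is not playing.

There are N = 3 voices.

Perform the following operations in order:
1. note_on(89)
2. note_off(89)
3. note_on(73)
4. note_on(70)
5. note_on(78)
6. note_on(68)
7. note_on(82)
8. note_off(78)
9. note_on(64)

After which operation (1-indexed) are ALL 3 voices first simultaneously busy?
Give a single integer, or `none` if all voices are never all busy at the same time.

Op 1: note_on(89): voice 0 is free -> assigned | voices=[89 - -]
Op 2: note_off(89): free voice 0 | voices=[- - -]
Op 3: note_on(73): voice 0 is free -> assigned | voices=[73 - -]
Op 4: note_on(70): voice 1 is free -> assigned | voices=[73 70 -]
Op 5: note_on(78): voice 2 is free -> assigned | voices=[73 70 78]
Op 6: note_on(68): all voices busy, STEAL voice 0 (pitch 73, oldest) -> assign | voices=[68 70 78]
Op 7: note_on(82): all voices busy, STEAL voice 1 (pitch 70, oldest) -> assign | voices=[68 82 78]
Op 8: note_off(78): free voice 2 | voices=[68 82 -]
Op 9: note_on(64): voice 2 is free -> assigned | voices=[68 82 64]

Answer: 5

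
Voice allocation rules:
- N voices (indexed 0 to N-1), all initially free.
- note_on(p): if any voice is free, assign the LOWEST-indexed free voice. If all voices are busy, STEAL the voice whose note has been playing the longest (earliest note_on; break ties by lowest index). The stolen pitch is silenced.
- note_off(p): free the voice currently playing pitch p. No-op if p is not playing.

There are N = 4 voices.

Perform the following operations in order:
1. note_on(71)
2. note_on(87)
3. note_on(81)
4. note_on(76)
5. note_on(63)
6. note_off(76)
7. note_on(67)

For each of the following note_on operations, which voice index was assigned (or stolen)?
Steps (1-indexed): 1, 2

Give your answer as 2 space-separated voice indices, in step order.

Answer: 0 1

Derivation:
Op 1: note_on(71): voice 0 is free -> assigned | voices=[71 - - -]
Op 2: note_on(87): voice 1 is free -> assigned | voices=[71 87 - -]
Op 3: note_on(81): voice 2 is free -> assigned | voices=[71 87 81 -]
Op 4: note_on(76): voice 3 is free -> assigned | voices=[71 87 81 76]
Op 5: note_on(63): all voices busy, STEAL voice 0 (pitch 71, oldest) -> assign | voices=[63 87 81 76]
Op 6: note_off(76): free voice 3 | voices=[63 87 81 -]
Op 7: note_on(67): voice 3 is free -> assigned | voices=[63 87 81 67]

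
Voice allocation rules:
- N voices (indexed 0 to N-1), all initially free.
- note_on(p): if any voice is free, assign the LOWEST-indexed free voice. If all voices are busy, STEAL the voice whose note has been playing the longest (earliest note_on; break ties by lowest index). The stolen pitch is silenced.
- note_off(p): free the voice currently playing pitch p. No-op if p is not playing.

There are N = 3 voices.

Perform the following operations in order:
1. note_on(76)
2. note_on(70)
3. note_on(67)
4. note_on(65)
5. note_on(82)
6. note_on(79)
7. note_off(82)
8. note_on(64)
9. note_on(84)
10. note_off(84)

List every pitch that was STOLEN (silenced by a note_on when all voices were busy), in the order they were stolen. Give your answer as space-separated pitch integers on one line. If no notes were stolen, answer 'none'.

Answer: 76 70 67 65

Derivation:
Op 1: note_on(76): voice 0 is free -> assigned | voices=[76 - -]
Op 2: note_on(70): voice 1 is free -> assigned | voices=[76 70 -]
Op 3: note_on(67): voice 2 is free -> assigned | voices=[76 70 67]
Op 4: note_on(65): all voices busy, STEAL voice 0 (pitch 76, oldest) -> assign | voices=[65 70 67]
Op 5: note_on(82): all voices busy, STEAL voice 1 (pitch 70, oldest) -> assign | voices=[65 82 67]
Op 6: note_on(79): all voices busy, STEAL voice 2 (pitch 67, oldest) -> assign | voices=[65 82 79]
Op 7: note_off(82): free voice 1 | voices=[65 - 79]
Op 8: note_on(64): voice 1 is free -> assigned | voices=[65 64 79]
Op 9: note_on(84): all voices busy, STEAL voice 0 (pitch 65, oldest) -> assign | voices=[84 64 79]
Op 10: note_off(84): free voice 0 | voices=[- 64 79]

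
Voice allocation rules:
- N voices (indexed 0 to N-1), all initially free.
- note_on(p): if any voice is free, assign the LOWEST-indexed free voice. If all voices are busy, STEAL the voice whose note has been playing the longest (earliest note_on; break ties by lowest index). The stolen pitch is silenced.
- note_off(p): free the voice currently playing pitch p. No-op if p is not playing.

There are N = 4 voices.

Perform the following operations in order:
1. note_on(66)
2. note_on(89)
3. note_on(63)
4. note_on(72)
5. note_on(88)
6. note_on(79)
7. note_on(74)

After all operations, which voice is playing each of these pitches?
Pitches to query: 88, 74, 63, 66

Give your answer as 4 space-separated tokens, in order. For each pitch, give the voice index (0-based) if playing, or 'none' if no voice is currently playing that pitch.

Op 1: note_on(66): voice 0 is free -> assigned | voices=[66 - - -]
Op 2: note_on(89): voice 1 is free -> assigned | voices=[66 89 - -]
Op 3: note_on(63): voice 2 is free -> assigned | voices=[66 89 63 -]
Op 4: note_on(72): voice 3 is free -> assigned | voices=[66 89 63 72]
Op 5: note_on(88): all voices busy, STEAL voice 0 (pitch 66, oldest) -> assign | voices=[88 89 63 72]
Op 6: note_on(79): all voices busy, STEAL voice 1 (pitch 89, oldest) -> assign | voices=[88 79 63 72]
Op 7: note_on(74): all voices busy, STEAL voice 2 (pitch 63, oldest) -> assign | voices=[88 79 74 72]

Answer: 0 2 none none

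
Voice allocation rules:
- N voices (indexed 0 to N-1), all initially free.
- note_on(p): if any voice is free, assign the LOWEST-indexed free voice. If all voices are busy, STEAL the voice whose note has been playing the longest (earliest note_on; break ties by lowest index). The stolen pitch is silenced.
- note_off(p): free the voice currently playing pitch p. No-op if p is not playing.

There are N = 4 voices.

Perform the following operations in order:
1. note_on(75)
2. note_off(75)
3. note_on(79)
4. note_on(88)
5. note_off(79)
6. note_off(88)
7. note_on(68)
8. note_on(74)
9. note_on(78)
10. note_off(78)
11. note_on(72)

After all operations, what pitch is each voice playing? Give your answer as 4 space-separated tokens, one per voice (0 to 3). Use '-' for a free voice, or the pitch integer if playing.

Answer: 68 74 72 -

Derivation:
Op 1: note_on(75): voice 0 is free -> assigned | voices=[75 - - -]
Op 2: note_off(75): free voice 0 | voices=[- - - -]
Op 3: note_on(79): voice 0 is free -> assigned | voices=[79 - - -]
Op 4: note_on(88): voice 1 is free -> assigned | voices=[79 88 - -]
Op 5: note_off(79): free voice 0 | voices=[- 88 - -]
Op 6: note_off(88): free voice 1 | voices=[- - - -]
Op 7: note_on(68): voice 0 is free -> assigned | voices=[68 - - -]
Op 8: note_on(74): voice 1 is free -> assigned | voices=[68 74 - -]
Op 9: note_on(78): voice 2 is free -> assigned | voices=[68 74 78 -]
Op 10: note_off(78): free voice 2 | voices=[68 74 - -]
Op 11: note_on(72): voice 2 is free -> assigned | voices=[68 74 72 -]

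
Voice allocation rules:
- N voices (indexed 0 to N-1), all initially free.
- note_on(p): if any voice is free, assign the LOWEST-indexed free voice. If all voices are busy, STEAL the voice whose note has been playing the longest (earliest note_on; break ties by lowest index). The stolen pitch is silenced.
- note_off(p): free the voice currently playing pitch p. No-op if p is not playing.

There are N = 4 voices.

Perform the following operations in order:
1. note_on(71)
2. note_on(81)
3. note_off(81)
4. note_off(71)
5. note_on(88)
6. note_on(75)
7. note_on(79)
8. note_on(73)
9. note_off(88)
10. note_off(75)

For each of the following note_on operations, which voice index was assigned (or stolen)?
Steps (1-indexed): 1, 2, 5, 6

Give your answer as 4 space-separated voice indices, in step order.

Op 1: note_on(71): voice 0 is free -> assigned | voices=[71 - - -]
Op 2: note_on(81): voice 1 is free -> assigned | voices=[71 81 - -]
Op 3: note_off(81): free voice 1 | voices=[71 - - -]
Op 4: note_off(71): free voice 0 | voices=[- - - -]
Op 5: note_on(88): voice 0 is free -> assigned | voices=[88 - - -]
Op 6: note_on(75): voice 1 is free -> assigned | voices=[88 75 - -]
Op 7: note_on(79): voice 2 is free -> assigned | voices=[88 75 79 -]
Op 8: note_on(73): voice 3 is free -> assigned | voices=[88 75 79 73]
Op 9: note_off(88): free voice 0 | voices=[- 75 79 73]
Op 10: note_off(75): free voice 1 | voices=[- - 79 73]

Answer: 0 1 0 1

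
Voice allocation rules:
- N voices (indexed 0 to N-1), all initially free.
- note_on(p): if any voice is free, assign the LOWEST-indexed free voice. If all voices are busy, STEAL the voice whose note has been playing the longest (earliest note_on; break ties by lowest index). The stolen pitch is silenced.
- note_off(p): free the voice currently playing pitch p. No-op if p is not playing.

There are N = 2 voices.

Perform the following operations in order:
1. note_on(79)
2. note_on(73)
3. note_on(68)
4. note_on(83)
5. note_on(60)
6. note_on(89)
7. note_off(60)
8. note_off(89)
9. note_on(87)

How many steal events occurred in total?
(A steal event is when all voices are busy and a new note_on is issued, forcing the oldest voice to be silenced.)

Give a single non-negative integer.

Op 1: note_on(79): voice 0 is free -> assigned | voices=[79 -]
Op 2: note_on(73): voice 1 is free -> assigned | voices=[79 73]
Op 3: note_on(68): all voices busy, STEAL voice 0 (pitch 79, oldest) -> assign | voices=[68 73]
Op 4: note_on(83): all voices busy, STEAL voice 1 (pitch 73, oldest) -> assign | voices=[68 83]
Op 5: note_on(60): all voices busy, STEAL voice 0 (pitch 68, oldest) -> assign | voices=[60 83]
Op 6: note_on(89): all voices busy, STEAL voice 1 (pitch 83, oldest) -> assign | voices=[60 89]
Op 7: note_off(60): free voice 0 | voices=[- 89]
Op 8: note_off(89): free voice 1 | voices=[- -]
Op 9: note_on(87): voice 0 is free -> assigned | voices=[87 -]

Answer: 4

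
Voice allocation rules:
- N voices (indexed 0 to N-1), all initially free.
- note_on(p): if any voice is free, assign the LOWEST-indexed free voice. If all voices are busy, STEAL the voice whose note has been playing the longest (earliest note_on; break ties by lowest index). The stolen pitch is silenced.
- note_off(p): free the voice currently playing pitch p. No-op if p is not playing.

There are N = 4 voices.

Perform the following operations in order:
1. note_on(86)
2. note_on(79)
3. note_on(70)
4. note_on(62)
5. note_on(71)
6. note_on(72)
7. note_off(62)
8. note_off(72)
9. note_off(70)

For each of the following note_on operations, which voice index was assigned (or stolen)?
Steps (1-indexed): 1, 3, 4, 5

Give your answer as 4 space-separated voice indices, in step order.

Answer: 0 2 3 0

Derivation:
Op 1: note_on(86): voice 0 is free -> assigned | voices=[86 - - -]
Op 2: note_on(79): voice 1 is free -> assigned | voices=[86 79 - -]
Op 3: note_on(70): voice 2 is free -> assigned | voices=[86 79 70 -]
Op 4: note_on(62): voice 3 is free -> assigned | voices=[86 79 70 62]
Op 5: note_on(71): all voices busy, STEAL voice 0 (pitch 86, oldest) -> assign | voices=[71 79 70 62]
Op 6: note_on(72): all voices busy, STEAL voice 1 (pitch 79, oldest) -> assign | voices=[71 72 70 62]
Op 7: note_off(62): free voice 3 | voices=[71 72 70 -]
Op 8: note_off(72): free voice 1 | voices=[71 - 70 -]
Op 9: note_off(70): free voice 2 | voices=[71 - - -]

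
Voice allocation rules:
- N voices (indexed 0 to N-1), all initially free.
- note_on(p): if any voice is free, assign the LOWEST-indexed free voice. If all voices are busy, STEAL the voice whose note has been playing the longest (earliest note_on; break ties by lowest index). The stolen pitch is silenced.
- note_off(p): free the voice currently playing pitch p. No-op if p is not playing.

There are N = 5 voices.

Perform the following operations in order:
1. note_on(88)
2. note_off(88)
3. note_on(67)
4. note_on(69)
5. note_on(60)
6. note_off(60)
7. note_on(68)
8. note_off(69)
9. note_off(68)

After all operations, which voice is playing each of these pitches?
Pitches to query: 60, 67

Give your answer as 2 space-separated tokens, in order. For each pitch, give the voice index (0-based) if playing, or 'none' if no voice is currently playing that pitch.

Op 1: note_on(88): voice 0 is free -> assigned | voices=[88 - - - -]
Op 2: note_off(88): free voice 0 | voices=[- - - - -]
Op 3: note_on(67): voice 0 is free -> assigned | voices=[67 - - - -]
Op 4: note_on(69): voice 1 is free -> assigned | voices=[67 69 - - -]
Op 5: note_on(60): voice 2 is free -> assigned | voices=[67 69 60 - -]
Op 6: note_off(60): free voice 2 | voices=[67 69 - - -]
Op 7: note_on(68): voice 2 is free -> assigned | voices=[67 69 68 - -]
Op 8: note_off(69): free voice 1 | voices=[67 - 68 - -]
Op 9: note_off(68): free voice 2 | voices=[67 - - - -]

Answer: none 0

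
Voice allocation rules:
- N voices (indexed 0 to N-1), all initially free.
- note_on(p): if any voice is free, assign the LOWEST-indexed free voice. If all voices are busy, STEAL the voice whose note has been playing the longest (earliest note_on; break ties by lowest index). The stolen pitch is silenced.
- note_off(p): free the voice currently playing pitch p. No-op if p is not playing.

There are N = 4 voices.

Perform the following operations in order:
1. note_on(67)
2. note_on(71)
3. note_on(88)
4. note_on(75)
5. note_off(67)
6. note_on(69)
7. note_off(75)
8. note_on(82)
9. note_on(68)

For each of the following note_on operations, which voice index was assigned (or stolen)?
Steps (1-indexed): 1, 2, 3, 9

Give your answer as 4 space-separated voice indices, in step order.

Op 1: note_on(67): voice 0 is free -> assigned | voices=[67 - - -]
Op 2: note_on(71): voice 1 is free -> assigned | voices=[67 71 - -]
Op 3: note_on(88): voice 2 is free -> assigned | voices=[67 71 88 -]
Op 4: note_on(75): voice 3 is free -> assigned | voices=[67 71 88 75]
Op 5: note_off(67): free voice 0 | voices=[- 71 88 75]
Op 6: note_on(69): voice 0 is free -> assigned | voices=[69 71 88 75]
Op 7: note_off(75): free voice 3 | voices=[69 71 88 -]
Op 8: note_on(82): voice 3 is free -> assigned | voices=[69 71 88 82]
Op 9: note_on(68): all voices busy, STEAL voice 1 (pitch 71, oldest) -> assign | voices=[69 68 88 82]

Answer: 0 1 2 1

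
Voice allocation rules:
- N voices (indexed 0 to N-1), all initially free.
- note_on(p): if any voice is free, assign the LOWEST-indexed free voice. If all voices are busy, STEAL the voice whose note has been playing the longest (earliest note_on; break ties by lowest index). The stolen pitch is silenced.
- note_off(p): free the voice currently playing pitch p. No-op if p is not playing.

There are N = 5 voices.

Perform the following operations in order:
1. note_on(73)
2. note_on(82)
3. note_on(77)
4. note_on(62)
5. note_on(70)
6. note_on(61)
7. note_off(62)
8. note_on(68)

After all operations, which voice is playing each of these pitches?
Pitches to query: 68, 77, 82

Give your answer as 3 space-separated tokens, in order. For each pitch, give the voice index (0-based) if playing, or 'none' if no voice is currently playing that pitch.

Op 1: note_on(73): voice 0 is free -> assigned | voices=[73 - - - -]
Op 2: note_on(82): voice 1 is free -> assigned | voices=[73 82 - - -]
Op 3: note_on(77): voice 2 is free -> assigned | voices=[73 82 77 - -]
Op 4: note_on(62): voice 3 is free -> assigned | voices=[73 82 77 62 -]
Op 5: note_on(70): voice 4 is free -> assigned | voices=[73 82 77 62 70]
Op 6: note_on(61): all voices busy, STEAL voice 0 (pitch 73, oldest) -> assign | voices=[61 82 77 62 70]
Op 7: note_off(62): free voice 3 | voices=[61 82 77 - 70]
Op 8: note_on(68): voice 3 is free -> assigned | voices=[61 82 77 68 70]

Answer: 3 2 1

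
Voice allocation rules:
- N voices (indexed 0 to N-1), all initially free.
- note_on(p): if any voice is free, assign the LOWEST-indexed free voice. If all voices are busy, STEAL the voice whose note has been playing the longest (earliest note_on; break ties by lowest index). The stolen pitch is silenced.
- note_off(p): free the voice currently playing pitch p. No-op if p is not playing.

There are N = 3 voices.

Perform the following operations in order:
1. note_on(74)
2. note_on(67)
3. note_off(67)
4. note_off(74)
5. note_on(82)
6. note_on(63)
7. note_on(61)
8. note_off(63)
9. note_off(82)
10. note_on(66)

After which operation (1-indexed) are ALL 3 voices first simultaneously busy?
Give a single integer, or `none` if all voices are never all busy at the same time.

Op 1: note_on(74): voice 0 is free -> assigned | voices=[74 - -]
Op 2: note_on(67): voice 1 is free -> assigned | voices=[74 67 -]
Op 3: note_off(67): free voice 1 | voices=[74 - -]
Op 4: note_off(74): free voice 0 | voices=[- - -]
Op 5: note_on(82): voice 0 is free -> assigned | voices=[82 - -]
Op 6: note_on(63): voice 1 is free -> assigned | voices=[82 63 -]
Op 7: note_on(61): voice 2 is free -> assigned | voices=[82 63 61]
Op 8: note_off(63): free voice 1 | voices=[82 - 61]
Op 9: note_off(82): free voice 0 | voices=[- - 61]
Op 10: note_on(66): voice 0 is free -> assigned | voices=[66 - 61]

Answer: 7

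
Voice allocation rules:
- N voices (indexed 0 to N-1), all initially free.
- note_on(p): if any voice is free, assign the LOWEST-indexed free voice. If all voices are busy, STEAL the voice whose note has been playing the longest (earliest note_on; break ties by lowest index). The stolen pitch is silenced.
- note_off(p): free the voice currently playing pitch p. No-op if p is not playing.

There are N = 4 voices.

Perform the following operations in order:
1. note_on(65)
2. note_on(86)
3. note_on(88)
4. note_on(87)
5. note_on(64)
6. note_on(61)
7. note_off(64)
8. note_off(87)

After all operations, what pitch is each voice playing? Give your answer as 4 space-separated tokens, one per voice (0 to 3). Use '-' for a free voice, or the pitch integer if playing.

Op 1: note_on(65): voice 0 is free -> assigned | voices=[65 - - -]
Op 2: note_on(86): voice 1 is free -> assigned | voices=[65 86 - -]
Op 3: note_on(88): voice 2 is free -> assigned | voices=[65 86 88 -]
Op 4: note_on(87): voice 3 is free -> assigned | voices=[65 86 88 87]
Op 5: note_on(64): all voices busy, STEAL voice 0 (pitch 65, oldest) -> assign | voices=[64 86 88 87]
Op 6: note_on(61): all voices busy, STEAL voice 1 (pitch 86, oldest) -> assign | voices=[64 61 88 87]
Op 7: note_off(64): free voice 0 | voices=[- 61 88 87]
Op 8: note_off(87): free voice 3 | voices=[- 61 88 -]

Answer: - 61 88 -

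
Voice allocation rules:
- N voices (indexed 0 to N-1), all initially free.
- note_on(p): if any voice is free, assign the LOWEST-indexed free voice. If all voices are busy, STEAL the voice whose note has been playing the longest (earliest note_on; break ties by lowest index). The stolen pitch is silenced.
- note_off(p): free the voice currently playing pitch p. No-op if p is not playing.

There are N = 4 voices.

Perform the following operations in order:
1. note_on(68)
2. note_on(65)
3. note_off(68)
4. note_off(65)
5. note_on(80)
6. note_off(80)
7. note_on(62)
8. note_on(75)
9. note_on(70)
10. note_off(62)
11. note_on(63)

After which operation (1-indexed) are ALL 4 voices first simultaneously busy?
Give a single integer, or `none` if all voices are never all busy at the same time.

Op 1: note_on(68): voice 0 is free -> assigned | voices=[68 - - -]
Op 2: note_on(65): voice 1 is free -> assigned | voices=[68 65 - -]
Op 3: note_off(68): free voice 0 | voices=[- 65 - -]
Op 4: note_off(65): free voice 1 | voices=[- - - -]
Op 5: note_on(80): voice 0 is free -> assigned | voices=[80 - - -]
Op 6: note_off(80): free voice 0 | voices=[- - - -]
Op 7: note_on(62): voice 0 is free -> assigned | voices=[62 - - -]
Op 8: note_on(75): voice 1 is free -> assigned | voices=[62 75 - -]
Op 9: note_on(70): voice 2 is free -> assigned | voices=[62 75 70 -]
Op 10: note_off(62): free voice 0 | voices=[- 75 70 -]
Op 11: note_on(63): voice 0 is free -> assigned | voices=[63 75 70 -]

Answer: none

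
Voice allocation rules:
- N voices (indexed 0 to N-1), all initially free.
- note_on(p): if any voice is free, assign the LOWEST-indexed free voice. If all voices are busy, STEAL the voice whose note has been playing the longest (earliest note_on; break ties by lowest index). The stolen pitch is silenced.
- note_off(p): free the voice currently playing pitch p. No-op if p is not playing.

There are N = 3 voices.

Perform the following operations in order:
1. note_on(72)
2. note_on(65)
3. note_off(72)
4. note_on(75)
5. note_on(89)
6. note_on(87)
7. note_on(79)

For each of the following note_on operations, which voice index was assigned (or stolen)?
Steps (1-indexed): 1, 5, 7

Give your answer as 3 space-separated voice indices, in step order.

Op 1: note_on(72): voice 0 is free -> assigned | voices=[72 - -]
Op 2: note_on(65): voice 1 is free -> assigned | voices=[72 65 -]
Op 3: note_off(72): free voice 0 | voices=[- 65 -]
Op 4: note_on(75): voice 0 is free -> assigned | voices=[75 65 -]
Op 5: note_on(89): voice 2 is free -> assigned | voices=[75 65 89]
Op 6: note_on(87): all voices busy, STEAL voice 1 (pitch 65, oldest) -> assign | voices=[75 87 89]
Op 7: note_on(79): all voices busy, STEAL voice 0 (pitch 75, oldest) -> assign | voices=[79 87 89]

Answer: 0 2 0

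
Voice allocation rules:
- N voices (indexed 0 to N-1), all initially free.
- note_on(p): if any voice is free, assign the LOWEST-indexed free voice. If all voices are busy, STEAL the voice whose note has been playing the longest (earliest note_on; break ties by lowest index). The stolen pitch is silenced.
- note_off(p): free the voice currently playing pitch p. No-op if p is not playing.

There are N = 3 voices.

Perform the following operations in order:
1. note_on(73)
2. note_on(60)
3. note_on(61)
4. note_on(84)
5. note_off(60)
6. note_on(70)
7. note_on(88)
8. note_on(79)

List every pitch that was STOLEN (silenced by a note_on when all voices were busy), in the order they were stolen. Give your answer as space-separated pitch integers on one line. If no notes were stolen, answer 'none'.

Answer: 73 61 84

Derivation:
Op 1: note_on(73): voice 0 is free -> assigned | voices=[73 - -]
Op 2: note_on(60): voice 1 is free -> assigned | voices=[73 60 -]
Op 3: note_on(61): voice 2 is free -> assigned | voices=[73 60 61]
Op 4: note_on(84): all voices busy, STEAL voice 0 (pitch 73, oldest) -> assign | voices=[84 60 61]
Op 5: note_off(60): free voice 1 | voices=[84 - 61]
Op 6: note_on(70): voice 1 is free -> assigned | voices=[84 70 61]
Op 7: note_on(88): all voices busy, STEAL voice 2 (pitch 61, oldest) -> assign | voices=[84 70 88]
Op 8: note_on(79): all voices busy, STEAL voice 0 (pitch 84, oldest) -> assign | voices=[79 70 88]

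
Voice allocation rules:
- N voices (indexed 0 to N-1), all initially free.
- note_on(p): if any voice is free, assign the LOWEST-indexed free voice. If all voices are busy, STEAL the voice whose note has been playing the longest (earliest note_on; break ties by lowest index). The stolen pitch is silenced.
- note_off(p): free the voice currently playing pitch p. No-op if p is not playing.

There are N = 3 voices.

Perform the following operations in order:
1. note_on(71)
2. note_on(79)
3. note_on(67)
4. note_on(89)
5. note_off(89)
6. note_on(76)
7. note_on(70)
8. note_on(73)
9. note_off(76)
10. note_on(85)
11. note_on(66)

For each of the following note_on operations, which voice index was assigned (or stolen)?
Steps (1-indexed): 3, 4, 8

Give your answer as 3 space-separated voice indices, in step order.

Answer: 2 0 2

Derivation:
Op 1: note_on(71): voice 0 is free -> assigned | voices=[71 - -]
Op 2: note_on(79): voice 1 is free -> assigned | voices=[71 79 -]
Op 3: note_on(67): voice 2 is free -> assigned | voices=[71 79 67]
Op 4: note_on(89): all voices busy, STEAL voice 0 (pitch 71, oldest) -> assign | voices=[89 79 67]
Op 5: note_off(89): free voice 0 | voices=[- 79 67]
Op 6: note_on(76): voice 0 is free -> assigned | voices=[76 79 67]
Op 7: note_on(70): all voices busy, STEAL voice 1 (pitch 79, oldest) -> assign | voices=[76 70 67]
Op 8: note_on(73): all voices busy, STEAL voice 2 (pitch 67, oldest) -> assign | voices=[76 70 73]
Op 9: note_off(76): free voice 0 | voices=[- 70 73]
Op 10: note_on(85): voice 0 is free -> assigned | voices=[85 70 73]
Op 11: note_on(66): all voices busy, STEAL voice 1 (pitch 70, oldest) -> assign | voices=[85 66 73]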